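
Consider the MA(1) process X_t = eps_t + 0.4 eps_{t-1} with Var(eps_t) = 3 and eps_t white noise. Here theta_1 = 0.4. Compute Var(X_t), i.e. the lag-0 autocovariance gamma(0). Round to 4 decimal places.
\gamma(0) = 3.4800

For an MA(q) process X_t = eps_t + sum_i theta_i eps_{t-i} with
Var(eps_t) = sigma^2, the variance is
  gamma(0) = sigma^2 * (1 + sum_i theta_i^2).
  sum_i theta_i^2 = (0.4)^2 = 0.16.
  gamma(0) = 3 * (1 + 0.16) = 3 * 1.16 = 3.48, which rounds to 3.4800.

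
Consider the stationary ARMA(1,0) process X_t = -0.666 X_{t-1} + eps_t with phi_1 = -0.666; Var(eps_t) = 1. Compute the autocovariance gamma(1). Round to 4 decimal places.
\gamma(1) = -1.1969

Multiply the model equation by X_{t-k} and take expectations. With theta_0 = psi_0 = 1 and psi_j the MA(infinity) weights, this gives
  gamma(k) - sum_i phi_i gamma(k-i) = c_k,
  c_k = sigma^2 * sum_{j=k..q} theta_j psi_{j-k}   (c_k = 0 for k > q),
using gamma(-m) = gamma(m).
Pure AR (q = 0): c_0 = sigma^2 = 1, c_k = 0 for k >= 1.
Equations for k = 0 and k = 1 (AR order 1):
  gamma(0) = phi_1 gamma(1) + c_0
  gamma(1) = phi_1 gamma(0) + c_1
Substituting the second into the first: gamma(0) (1 - phi_1^2) = c_0 + phi_1 c_1, so
  gamma(0) = c_0 / (1 - phi_1^2) = 1 / (1 - (-0.666)^2) = 1 / 0.556444 = 1.797126.
  gamma(1) = phi_1 gamma(0) = (-0.666)(1.797126) = -1.196886.
Therefore gamma(1) = -1.1969 (to 4 decimal places).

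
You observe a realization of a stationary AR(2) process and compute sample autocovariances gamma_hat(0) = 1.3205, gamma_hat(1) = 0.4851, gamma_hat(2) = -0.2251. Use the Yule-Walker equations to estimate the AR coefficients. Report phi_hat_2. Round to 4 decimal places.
\hat\phi_{2} = -0.3531

The Yule-Walker equations for an AR(p) process read, in matrix form,
  Gamma_p phi = r_p,   with   (Gamma_p)_{ij} = gamma(|i - j|),
                       (r_p)_i = gamma(i),   i,j = 1..p.
Substitute the sample gammas (Toeplitz matrix and right-hand side of size 2):
  Gamma_p = [[1.3205, 0.4851], [0.4851, 1.3205]]
  r_p     = [0.4851, -0.2251]
Written out:
  1.3205 phi_1 + 0.4851 phi_2 = 0.4851
  0.4851 phi_1 + 1.3205 phi_2 = -0.2251
Solve by Cramer's rule:
  det = gamma(0)^2 - gamma(1)^2 = (1.3205)^2 - (0.4851)^2 = 1.74372025 - 0.23532201 = 1.50839824
  phi_hat_1 = [gamma(1) gamma(0) - gamma(1) gamma(2)] / det = [(0.4851)(1.3205) - (0.4851)(-0.2251)] / 1.50839824 = 0.74977056 / 1.50839824 = 0.4971
  phi_hat_2 = [gamma(0) gamma(2) - gamma(1)^2] / det = [(1.3205)(-0.2251) - (0.4851)^2] / 1.50839824 = -0.53256656 / 1.50839824 = -0.3531
So phi_hat = [0.4971, -0.3531].
Therefore phi_hat_2 = -0.3531.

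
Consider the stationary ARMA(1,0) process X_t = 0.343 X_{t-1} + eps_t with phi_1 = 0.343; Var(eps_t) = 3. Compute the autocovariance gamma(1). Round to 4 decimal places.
\gamma(1) = 1.1662

Multiply the model equation by X_{t-k} and take expectations. With theta_0 = psi_0 = 1 and psi_j the MA(infinity) weights, this gives
  gamma(k) - sum_i phi_i gamma(k-i) = c_k,
  c_k = sigma^2 * sum_{j=k..q} theta_j psi_{j-k}   (c_k = 0 for k > q),
using gamma(-m) = gamma(m).
Pure AR (q = 0): c_0 = sigma^2 = 3, c_k = 0 for k >= 1.
Equations for k = 0 and k = 1 (AR order 1):
  gamma(0) = phi_1 gamma(1) + c_0
  gamma(1) = phi_1 gamma(0) + c_1
Substituting the second into the first: gamma(0) (1 - phi_1^2) = c_0 + phi_1 c_1, so
  gamma(0) = c_0 / (1 - phi_1^2) = 3 / (1 - (0.343)^2) = 3 / 0.882351 = 3.400007.
  gamma(1) = phi_1 gamma(0) = (0.343)(3.400007) = 1.166203.
Therefore gamma(1) = 1.1662 (to 4 decimal places).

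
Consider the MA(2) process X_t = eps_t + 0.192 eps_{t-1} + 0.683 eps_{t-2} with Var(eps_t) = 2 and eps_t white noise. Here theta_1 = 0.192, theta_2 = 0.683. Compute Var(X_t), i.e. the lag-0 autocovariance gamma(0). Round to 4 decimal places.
\gamma(0) = 3.0067

For an MA(q) process X_t = eps_t + sum_i theta_i eps_{t-i} with
Var(eps_t) = sigma^2, the variance is
  gamma(0) = sigma^2 * (1 + sum_i theta_i^2).
  sum_i theta_i^2 = (0.192)^2 + (0.683)^2 = 0.036864 + 0.466489 = 0.503353.
  gamma(0) = 2 * (1 + 0.503353) = 2 * 1.503353 = 3.006706, which rounds to 3.0067.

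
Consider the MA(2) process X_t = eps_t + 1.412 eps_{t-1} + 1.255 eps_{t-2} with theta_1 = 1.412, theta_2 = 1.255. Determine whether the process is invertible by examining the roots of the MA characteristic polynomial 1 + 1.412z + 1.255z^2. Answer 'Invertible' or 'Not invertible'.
\text{Not invertible}

The MA(q) characteristic polynomial is P(z) = 1 + 1.412z + 1.255z^2.
Invertibility requires all roots to lie outside the unit circle, i.e. |z| > 1 for every root.
Set 1 + (1.412) z + (1.255) z^2 = 0, i.e. a z^2 + b z + c = 0 with a = 1.255, b = 1.412, c = 1.
Discriminant D = b^2 - 4ac = (1.412)^2 - 4*(1.255)*1 = 1.993744 - (5.02) = -3.026256.
D < 0, so the roots are the complex-conjugate pair z = (-b +/- i sqrt(-D)) / (2a) = -0.5625 +/- 0.6931i.
For a conjugate pair |z|^2 = z * conj(z) = (product of roots) = c/a = 1/(1.255) = 0.796813, so |z| = sqrt(0.796813) = 0.8926 for both roots.
Moduli of all roots: 0.8926, 0.8926.
All moduli strictly greater than 1? No.
Verdict: Not invertible.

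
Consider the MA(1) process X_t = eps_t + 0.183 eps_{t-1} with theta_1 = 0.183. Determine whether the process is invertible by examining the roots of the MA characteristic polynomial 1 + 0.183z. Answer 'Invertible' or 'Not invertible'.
\text{Invertible}

The MA(q) characteristic polynomial is P(z) = 1 + 0.183z.
Invertibility requires all roots to lie outside the unit circle, i.e. |z| > 1 for every root.
This is linear in z: 1 + (0.183) z = 0  =>  z = -1/(0.183) = -5.464481,  |z| = 5.464481.
Moduli of all roots: 5.4645.
All moduli strictly greater than 1? Yes.
Verdict: Invertible.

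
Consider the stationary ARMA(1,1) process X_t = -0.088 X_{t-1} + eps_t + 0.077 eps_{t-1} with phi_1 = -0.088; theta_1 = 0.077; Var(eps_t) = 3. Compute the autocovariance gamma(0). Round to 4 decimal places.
\gamma(0) = 3.0004

Multiply the model equation by X_{t-k} and take expectations. With theta_0 = psi_0 = 1 and psi_j the MA(infinity) weights, this gives
  gamma(k) - sum_i phi_i gamma(k-i) = c_k,
  c_k = sigma^2 * sum_{j=k..q} theta_j psi_{j-k}   (c_k = 0 for k > q),
using gamma(-m) = gamma(m).
psi-weights needed (psi_j = theta_j + sum_i phi_i psi_{j-i}):
  psi_1 = theta_1 + phi_1 = 0.077 + (-0.088) = -0.011
Right-hand sides:
  c_0 = sigma^2 (1 + theta_1 psi_1) = 3 * (1 + (0.077)(-0.011)) = 3 * 0.999153 = 2.997459
  c_1 = sigma^2 theta_1 = 3 * (0.077) = 0.231
  c_2 = 0
Equations for k = 0 and k = 1 (AR order 1):
  gamma(0) = phi_1 gamma(1) + c_0
  gamma(1) = phi_1 gamma(0) + c_1
Substituting the second into the first: gamma(0) (1 - phi_1^2) = c_0 + phi_1 c_1, so
  gamma(0) = (c_0 + phi_1 c_1) / (1 - phi_1^2) = (2.997459 + (-0.088)(0.231)) / (1 - (-0.088)^2) = 2.977131 / 0.992256 = 3.000366.
Therefore gamma(0) = 3.0004 (to 4 decimal places).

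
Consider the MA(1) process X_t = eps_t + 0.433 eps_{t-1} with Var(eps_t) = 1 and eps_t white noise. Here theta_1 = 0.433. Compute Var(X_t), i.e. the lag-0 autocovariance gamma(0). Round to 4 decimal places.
\gamma(0) = 1.1875

For an MA(q) process X_t = eps_t + sum_i theta_i eps_{t-i} with
Var(eps_t) = sigma^2, the variance is
  gamma(0) = sigma^2 * (1 + sum_i theta_i^2).
  sum_i theta_i^2 = (0.433)^2 = 0.187489.
  gamma(0) = 1 * (1 + 0.187489) = 1 * 1.187489 = 1.187489, which rounds to 1.1875.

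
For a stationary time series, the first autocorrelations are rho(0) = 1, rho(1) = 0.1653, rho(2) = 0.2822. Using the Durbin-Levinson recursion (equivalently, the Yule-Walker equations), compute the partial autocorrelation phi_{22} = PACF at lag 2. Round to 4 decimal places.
\phi_{22} = 0.2620

The PACF at lag k is phi_{kk}, the last component of the solution
to the Yule-Walker system G_k phi = r_k where
  (G_k)_{ij} = rho(|i - j|), (r_k)_i = rho(i), i,j = 1..k.
Equivalently, Durbin-Levinson gives phi_{kk} iteratively:
  phi_{11} = rho(1)
  phi_{kk} = [rho(k) - sum_{j=1..k-1} phi_{k-1,j} rho(k-j)]
            / [1 - sum_{j=1..k-1} phi_{k-1,j} rho(j)],
  phi_{k,j} = phi_{k-1,j} - phi_{kk} phi_{k-1,k-j},  j = 1..k-1.
Step k = 1:
  phi_11 = rho(1) = 0.1653.
Step k = 2:
  phi_22 = [rho(2) - phi_11 rho(1)] / [1 - phi_11 rho(1)] = [0.2822 - (0.1653)(0.1653)] / [1 - (0.1653)(0.1653)]
         = 0.25487591 / 0.97267591 = 0.262.
Therefore phi_{22} = 0.2620.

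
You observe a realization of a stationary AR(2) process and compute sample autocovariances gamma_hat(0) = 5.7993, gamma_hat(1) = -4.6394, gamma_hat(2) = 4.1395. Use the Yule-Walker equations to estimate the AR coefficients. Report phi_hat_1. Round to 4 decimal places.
\hat\phi_{1} = -0.6360

The Yule-Walker equations for an AR(p) process read, in matrix form,
  Gamma_p phi = r_p,   with   (Gamma_p)_{ij} = gamma(|i - j|),
                       (r_p)_i = gamma(i),   i,j = 1..p.
Substitute the sample gammas (Toeplitz matrix and right-hand side of size 2):
  Gamma_p = [[5.7993, -4.6394], [-4.6394, 5.7993]]
  r_p     = [-4.6394, 4.1395]
Written out:
  5.7993 phi_1 - 4.6394 phi_2 = -4.6394
  -4.6394 phi_1 + 5.7993 phi_2 = 4.1395
Solve by Cramer's rule:
  det = gamma(0)^2 - gamma(1)^2 = (5.7993)^2 - (-4.6394)^2 = 33.63188049 - 21.52403236 = 12.10784813
  phi_hat_1 = [gamma(1) gamma(0) - gamma(1) gamma(2)] / det = [(-4.6394)(5.7993) - (-4.6394)(4.1395)] / 12.10784813 = -7.70047612 / 12.10784813 = -0.636
  phi_hat_2 = [gamma(0) gamma(2) - gamma(1)^2] / det = [(5.7993)(4.1395) - (-4.6394)^2] / 12.10784813 = 2.48216999 / 12.10784813 = 0.205
So phi_hat = [-0.6360, 0.2050].
Therefore phi_hat_1 = -0.6360.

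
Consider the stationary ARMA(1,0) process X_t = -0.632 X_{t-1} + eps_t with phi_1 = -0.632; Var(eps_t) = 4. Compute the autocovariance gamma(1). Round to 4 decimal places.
\gamma(1) = -4.2093

Multiply the model equation by X_{t-k} and take expectations. With theta_0 = psi_0 = 1 and psi_j the MA(infinity) weights, this gives
  gamma(k) - sum_i phi_i gamma(k-i) = c_k,
  c_k = sigma^2 * sum_{j=k..q} theta_j psi_{j-k}   (c_k = 0 for k > q),
using gamma(-m) = gamma(m).
Pure AR (q = 0): c_0 = sigma^2 = 4, c_k = 0 for k >= 1.
Equations for k = 0 and k = 1 (AR order 1):
  gamma(0) = phi_1 gamma(1) + c_0
  gamma(1) = phi_1 gamma(0) + c_1
Substituting the second into the first: gamma(0) (1 - phi_1^2) = c_0 + phi_1 c_1, so
  gamma(0) = c_0 / (1 - phi_1^2) = 4 / (1 - (-0.632)^2) = 4 / 0.600576 = 6.660273.
  gamma(1) = phi_1 gamma(0) = (-0.632)(6.660273) = -4.209292.
Therefore gamma(1) = -4.2093 (to 4 decimal places).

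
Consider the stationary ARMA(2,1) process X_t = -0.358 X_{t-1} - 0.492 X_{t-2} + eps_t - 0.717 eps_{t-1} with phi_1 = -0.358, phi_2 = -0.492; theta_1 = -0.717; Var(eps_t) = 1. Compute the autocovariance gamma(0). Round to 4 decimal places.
\gamma(0) = 2.6014

Multiply the model equation by X_{t-k} and take expectations. With theta_0 = psi_0 = 1 and psi_j the MA(infinity) weights, this gives
  gamma(k) - sum_i phi_i gamma(k-i) = c_k,
  c_k = sigma^2 * sum_{j=k..q} theta_j psi_{j-k}   (c_k = 0 for k > q),
using gamma(-m) = gamma(m).
psi-weights needed (psi_j = theta_j + sum_i phi_i psi_{j-i}):
  psi_1 = theta_1 + phi_1 = -0.717 + (-0.358) = -1.075
Right-hand sides:
  c_0 = sigma^2 (1 + theta_1 psi_1) = 1 * (1 + (-0.717)(-1.075)) = 1 * 1.770775 = 1.770775
  c_1 = sigma^2 theta_1 = 1 * (-0.717) = -0.717
  c_2 = 0
Equations for k = 0, 1, 2 (AR order 2, c_2 = 0):
  (E0) gamma(0) = phi_1 gamma(1) + phi_2 gamma(2) + c_0
  (E1) gamma(1) = phi_1 gamma(0) + phi_2 gamma(1) + c_1
  (E2) gamma(2) = phi_1 gamma(1) + phi_2 gamma(0)
From (E1): gamma(1) = A gamma(0) + B with
  A = phi_1 / (1 - phi_2) = -0.358 / 1.492 = -0.239946,   B = c_1 / (1 - phi_2) = -0.717 / 1.492 = -0.480563.
Insert (E2) into (E0): gamma(0) (1 - phi_2^2) = phi_1 (1 + phi_2) gamma(1) + c_0.
  phi_1 (1 + phi_2) = (-0.358)(0.508) = -0.181864,   1 - phi_2^2 = 0.757936.
Replace gamma(1) by A gamma(0) + B and collect gamma(0):
  gamma(0) [0.757936 - (-0.181864)(-0.239946)] = (-0.181864)(-0.480563) + 1.770775
  gamma(0) * 0.714298 = 1.858172
  gamma(0) = 1.858172 / 0.714298 = 2.601395.
Therefore gamma(0) = 2.6014 (to 4 decimal places).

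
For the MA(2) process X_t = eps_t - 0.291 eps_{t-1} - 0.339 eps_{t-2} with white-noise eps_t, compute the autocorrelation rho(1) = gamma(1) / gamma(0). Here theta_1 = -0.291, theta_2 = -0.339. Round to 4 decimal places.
\rho(1) = -0.1603

For an MA(q) process with theta_0 = 1, the autocovariance is
  gamma(k) = sigma^2 * sum_{i=0..q-k} theta_i * theta_{i+k},
and rho(k) = gamma(k) / gamma(0). Sigma^2 cancels.
  numerator   = (1)*(-0.291) + (-0.291)*(-0.339) = -0.192351.
  denominator = (1)^2 + (-0.291)^2 + (-0.339)^2 = 1.199602.
  rho(1) = -0.192351 / 1.199602 = -0.1603.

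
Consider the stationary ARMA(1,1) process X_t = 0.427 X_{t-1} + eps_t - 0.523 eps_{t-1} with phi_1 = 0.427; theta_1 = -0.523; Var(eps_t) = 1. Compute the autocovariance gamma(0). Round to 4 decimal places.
\gamma(0) = 1.0113

Multiply the model equation by X_{t-k} and take expectations. With theta_0 = psi_0 = 1 and psi_j the MA(infinity) weights, this gives
  gamma(k) - sum_i phi_i gamma(k-i) = c_k,
  c_k = sigma^2 * sum_{j=k..q} theta_j psi_{j-k}   (c_k = 0 for k > q),
using gamma(-m) = gamma(m).
psi-weights needed (psi_j = theta_j + sum_i phi_i psi_{j-i}):
  psi_1 = theta_1 + phi_1 = -0.523 + (0.427) = -0.096
Right-hand sides:
  c_0 = sigma^2 (1 + theta_1 psi_1) = 1 * (1 + (-0.523)(-0.096)) = 1 * 1.050208 = 1.050208
  c_1 = sigma^2 theta_1 = 1 * (-0.523) = -0.523
  c_2 = 0
Equations for k = 0 and k = 1 (AR order 1):
  gamma(0) = phi_1 gamma(1) + c_0
  gamma(1) = phi_1 gamma(0) + c_1
Substituting the second into the first: gamma(0) (1 - phi_1^2) = c_0 + phi_1 c_1, so
  gamma(0) = (c_0 + phi_1 c_1) / (1 - phi_1^2) = (1.050208 + (0.427)(-0.523)) / (1 - (0.427)^2) = 0.826887 / 0.817671 = 1.011271.
Therefore gamma(0) = 1.0113 (to 4 decimal places).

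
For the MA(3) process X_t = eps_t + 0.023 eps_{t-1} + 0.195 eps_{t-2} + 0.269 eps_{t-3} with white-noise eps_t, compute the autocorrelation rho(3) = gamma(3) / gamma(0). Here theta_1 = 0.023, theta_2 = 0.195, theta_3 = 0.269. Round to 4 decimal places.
\rho(3) = 0.2421

For an MA(q) process with theta_0 = 1, the autocovariance is
  gamma(k) = sigma^2 * sum_{i=0..q-k} theta_i * theta_{i+k},
and rho(k) = gamma(k) / gamma(0). Sigma^2 cancels.
  numerator   = (1)*(0.269) = 0.269.
  denominator = (1)^2 + (0.023)^2 + (0.195)^2 + (0.269)^2 = 1.110915.
  rho(3) = 0.269 / 1.110915 = 0.2421.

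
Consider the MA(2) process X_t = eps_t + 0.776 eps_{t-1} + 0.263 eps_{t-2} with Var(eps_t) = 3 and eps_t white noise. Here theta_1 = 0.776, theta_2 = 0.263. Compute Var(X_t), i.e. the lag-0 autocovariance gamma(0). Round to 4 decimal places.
\gamma(0) = 5.0140

For an MA(q) process X_t = eps_t + sum_i theta_i eps_{t-i} with
Var(eps_t) = sigma^2, the variance is
  gamma(0) = sigma^2 * (1 + sum_i theta_i^2).
  sum_i theta_i^2 = (0.776)^2 + (0.263)^2 = 0.602176 + 0.069169 = 0.671345.
  gamma(0) = 3 * (1 + 0.671345) = 3 * 1.671345 = 5.014035, which rounds to 5.0140.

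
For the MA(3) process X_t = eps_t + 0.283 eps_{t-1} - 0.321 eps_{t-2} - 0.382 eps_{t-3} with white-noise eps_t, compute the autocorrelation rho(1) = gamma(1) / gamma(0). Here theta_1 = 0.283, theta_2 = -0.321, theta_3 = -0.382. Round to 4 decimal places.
\rho(1) = 0.2368

For an MA(q) process with theta_0 = 1, the autocovariance is
  gamma(k) = sigma^2 * sum_{i=0..q-k} theta_i * theta_{i+k},
and rho(k) = gamma(k) / gamma(0). Sigma^2 cancels.
  numerator   = (1)*(0.283) + (0.283)*(-0.321) + (-0.321)*(-0.382) = 0.314779.
  denominator = (1)^2 + (0.283)^2 + (-0.321)^2 + (-0.382)^2 = 1.329054.
  rho(1) = 0.314779 / 1.329054 = 0.2368.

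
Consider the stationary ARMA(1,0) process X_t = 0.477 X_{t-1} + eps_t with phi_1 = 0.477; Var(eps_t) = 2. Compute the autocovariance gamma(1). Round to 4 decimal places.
\gamma(1) = 1.2350

Multiply the model equation by X_{t-k} and take expectations. With theta_0 = psi_0 = 1 and psi_j the MA(infinity) weights, this gives
  gamma(k) - sum_i phi_i gamma(k-i) = c_k,
  c_k = sigma^2 * sum_{j=k..q} theta_j psi_{j-k}   (c_k = 0 for k > q),
using gamma(-m) = gamma(m).
Pure AR (q = 0): c_0 = sigma^2 = 2, c_k = 0 for k >= 1.
Equations for k = 0 and k = 1 (AR order 1):
  gamma(0) = phi_1 gamma(1) + c_0
  gamma(1) = phi_1 gamma(0) + c_1
Substituting the second into the first: gamma(0) (1 - phi_1^2) = c_0 + phi_1 c_1, so
  gamma(0) = c_0 / (1 - phi_1^2) = 2 / (1 - (0.477)^2) = 2 / 0.772471 = 2.589094.
  gamma(1) = phi_1 gamma(0) = (0.477)(2.589094) = 1.234998.
Therefore gamma(1) = 1.2350 (to 4 decimal places).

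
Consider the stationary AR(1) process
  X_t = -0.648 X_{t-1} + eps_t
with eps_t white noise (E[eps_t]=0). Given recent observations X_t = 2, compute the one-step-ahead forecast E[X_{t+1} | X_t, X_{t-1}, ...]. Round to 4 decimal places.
E[X_{t+1} \mid \mathcal F_t] = -1.2960

For an AR(p) model X_t = c + sum_i phi_i X_{t-i} + eps_t, the
one-step-ahead conditional mean is
  E[X_{t+1} | X_t, ...] = c + sum_i phi_i X_{t+1-i}.
Substitute known values:
  E[X_{t+1} | ...] = (-0.648) * (2)
                   = -1.2960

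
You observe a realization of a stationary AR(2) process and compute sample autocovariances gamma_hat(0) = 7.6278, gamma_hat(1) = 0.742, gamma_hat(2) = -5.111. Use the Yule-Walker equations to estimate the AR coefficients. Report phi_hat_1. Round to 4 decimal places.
\hat\phi_{1} = 0.1640

The Yule-Walker equations for an AR(p) process read, in matrix form,
  Gamma_p phi = r_p,   with   (Gamma_p)_{ij} = gamma(|i - j|),
                       (r_p)_i = gamma(i),   i,j = 1..p.
Substitute the sample gammas (Toeplitz matrix and right-hand side of size 2):
  Gamma_p = [[7.6278, 0.742], [0.742, 7.6278]]
  r_p     = [0.742, -5.111]
Written out:
  7.6278 phi_1 + 0.742 phi_2 = 0.742
  0.742 phi_1 + 7.6278 phi_2 = -5.111
Solve by Cramer's rule:
  det = gamma(0)^2 - gamma(1)^2 = (7.6278)^2 - (0.742)^2 = 58.18333284 - 0.550564 = 57.63276884
  phi_hat_1 = [gamma(1) gamma(0) - gamma(1) gamma(2)] / det = [(0.742)(7.6278) - (0.742)(-5.111)] / 57.63276884 = 9.4521896 / 57.63276884 = 0.164
  phi_hat_2 = [gamma(0) gamma(2) - gamma(1)^2] / det = [(7.6278)(-5.111) - (0.742)^2] / 57.63276884 = -39.5362498 / 57.63276884 = -0.686
So phi_hat = [0.1640, -0.6860].
Therefore phi_hat_1 = 0.1640.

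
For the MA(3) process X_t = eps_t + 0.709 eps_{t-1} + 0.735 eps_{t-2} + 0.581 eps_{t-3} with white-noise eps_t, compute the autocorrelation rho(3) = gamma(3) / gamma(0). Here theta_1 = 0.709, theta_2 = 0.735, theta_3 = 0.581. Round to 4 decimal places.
\rho(3) = 0.2441

For an MA(q) process with theta_0 = 1, the autocovariance is
  gamma(k) = sigma^2 * sum_{i=0..q-k} theta_i * theta_{i+k},
and rho(k) = gamma(k) / gamma(0). Sigma^2 cancels.
  numerator   = (1)*(0.581) = 0.581.
  denominator = (1)^2 + (0.709)^2 + (0.735)^2 + (0.581)^2 = 2.380467.
  rho(3) = 0.581 / 2.380467 = 0.2441.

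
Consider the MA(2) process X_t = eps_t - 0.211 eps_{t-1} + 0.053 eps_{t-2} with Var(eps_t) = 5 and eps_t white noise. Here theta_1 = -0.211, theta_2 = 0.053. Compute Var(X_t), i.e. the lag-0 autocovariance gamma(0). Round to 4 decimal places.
\gamma(0) = 5.2367

For an MA(q) process X_t = eps_t + sum_i theta_i eps_{t-i} with
Var(eps_t) = sigma^2, the variance is
  gamma(0) = sigma^2 * (1 + sum_i theta_i^2).
  sum_i theta_i^2 = (-0.211)^2 + (0.053)^2 = 0.044521 + 0.002809 = 0.04733.
  gamma(0) = 5 * (1 + 0.04733) = 5 * 1.04733 = 5.23665, which rounds to 5.2367.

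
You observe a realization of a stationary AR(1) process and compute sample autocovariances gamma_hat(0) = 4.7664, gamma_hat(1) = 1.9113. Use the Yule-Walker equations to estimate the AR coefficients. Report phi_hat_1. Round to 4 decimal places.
\hat\phi_{1} = 0.4010

The Yule-Walker equations for an AR(p) process read, in matrix form,
  Gamma_p phi = r_p,   with   (Gamma_p)_{ij} = gamma(|i - j|),
                       (r_p)_i = gamma(i),   i,j = 1..p.
Substitute the sample gammas (Toeplitz matrix and right-hand side of size 1):
  Gamma_p = [[4.7664]]
  r_p     = [1.9113]
With p = 1 this is the single equation gamma(0) phi_1 = gamma(1):
  phi_hat_1 = gamma(1) / gamma(0) = 1.9113 / 4.7664 = 0.4010.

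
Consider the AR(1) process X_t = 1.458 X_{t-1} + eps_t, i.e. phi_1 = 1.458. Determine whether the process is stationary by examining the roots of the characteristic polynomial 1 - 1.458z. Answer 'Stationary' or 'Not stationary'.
\text{Not stationary}

The AR(p) characteristic polynomial is P(z) = 1 - 1.458z.
Stationarity requires all roots to lie outside the unit circle, i.e. |z| > 1 for every root.
This is linear in z: 1 + (-1.458) z = 0  =>  z = -1/(-1.458) = 0.685871,  |z| = 0.685871.
Moduli of all roots: 0.6859.
All moduli strictly greater than 1? No.
Verdict: Not stationary.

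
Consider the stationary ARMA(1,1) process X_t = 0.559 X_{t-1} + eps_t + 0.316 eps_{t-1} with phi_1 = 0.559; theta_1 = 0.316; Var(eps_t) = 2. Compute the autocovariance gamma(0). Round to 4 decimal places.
\gamma(0) = 4.2272

Multiply the model equation by X_{t-k} and take expectations. With theta_0 = psi_0 = 1 and psi_j the MA(infinity) weights, this gives
  gamma(k) - sum_i phi_i gamma(k-i) = c_k,
  c_k = sigma^2 * sum_{j=k..q} theta_j psi_{j-k}   (c_k = 0 for k > q),
using gamma(-m) = gamma(m).
psi-weights needed (psi_j = theta_j + sum_i phi_i psi_{j-i}):
  psi_1 = theta_1 + phi_1 = 0.316 + (0.559) = 0.875
Right-hand sides:
  c_0 = sigma^2 (1 + theta_1 psi_1) = 2 * (1 + (0.316)(0.875)) = 2 * 1.2765 = 2.553
  c_1 = sigma^2 theta_1 = 2 * (0.316) = 0.632
  c_2 = 0
Equations for k = 0 and k = 1 (AR order 1):
  gamma(0) = phi_1 gamma(1) + c_0
  gamma(1) = phi_1 gamma(0) + c_1
Substituting the second into the first: gamma(0) (1 - phi_1^2) = c_0 + phi_1 c_1, so
  gamma(0) = (c_0 + phi_1 c_1) / (1 - phi_1^2) = (2.553 + (0.559)(0.632)) / (1 - (0.559)^2) = 2.906288 / 0.687519 = 4.227211.
Therefore gamma(0) = 4.2272 (to 4 decimal places).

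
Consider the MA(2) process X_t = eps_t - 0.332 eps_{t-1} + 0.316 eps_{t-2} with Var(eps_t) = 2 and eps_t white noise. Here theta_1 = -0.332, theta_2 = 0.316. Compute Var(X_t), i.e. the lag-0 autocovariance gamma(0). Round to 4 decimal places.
\gamma(0) = 2.4202

For an MA(q) process X_t = eps_t + sum_i theta_i eps_{t-i} with
Var(eps_t) = sigma^2, the variance is
  gamma(0) = sigma^2 * (1 + sum_i theta_i^2).
  sum_i theta_i^2 = (-0.332)^2 + (0.316)^2 = 0.110224 + 0.099856 = 0.21008.
  gamma(0) = 2 * (1 + 0.21008) = 2 * 1.21008 = 2.42016, which rounds to 2.4202.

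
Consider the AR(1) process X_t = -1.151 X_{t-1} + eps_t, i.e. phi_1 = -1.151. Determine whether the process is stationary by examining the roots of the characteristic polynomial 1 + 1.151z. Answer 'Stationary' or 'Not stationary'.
\text{Not stationary}

The AR(p) characteristic polynomial is P(z) = 1 + 1.151z.
Stationarity requires all roots to lie outside the unit circle, i.e. |z| > 1 for every root.
This is linear in z: 1 + (1.151) z = 0  =>  z = -1/(1.151) = -0.86881,  |z| = 0.86881.
Moduli of all roots: 0.8688.
All moduli strictly greater than 1? No.
Verdict: Not stationary.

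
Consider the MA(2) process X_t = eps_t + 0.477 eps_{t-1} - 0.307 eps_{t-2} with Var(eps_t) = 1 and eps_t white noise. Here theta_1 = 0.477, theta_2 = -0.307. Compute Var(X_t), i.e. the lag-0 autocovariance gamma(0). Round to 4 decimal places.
\gamma(0) = 1.3218

For an MA(q) process X_t = eps_t + sum_i theta_i eps_{t-i} with
Var(eps_t) = sigma^2, the variance is
  gamma(0) = sigma^2 * (1 + sum_i theta_i^2).
  sum_i theta_i^2 = (0.477)^2 + (-0.307)^2 = 0.227529 + 0.094249 = 0.321778.
  gamma(0) = 1 * (1 + 0.321778) = 1 * 1.321778 = 1.321778, which rounds to 1.3218.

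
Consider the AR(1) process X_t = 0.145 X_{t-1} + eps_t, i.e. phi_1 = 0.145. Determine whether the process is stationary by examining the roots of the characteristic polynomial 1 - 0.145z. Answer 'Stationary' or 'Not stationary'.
\text{Stationary}

The AR(p) characteristic polynomial is P(z) = 1 - 0.145z.
Stationarity requires all roots to lie outside the unit circle, i.e. |z| > 1 for every root.
This is linear in z: 1 + (-0.145) z = 0  =>  z = -1/(-0.145) = 6.896552,  |z| = 6.896552.
Moduli of all roots: 6.8966.
All moduli strictly greater than 1? Yes.
Verdict: Stationary.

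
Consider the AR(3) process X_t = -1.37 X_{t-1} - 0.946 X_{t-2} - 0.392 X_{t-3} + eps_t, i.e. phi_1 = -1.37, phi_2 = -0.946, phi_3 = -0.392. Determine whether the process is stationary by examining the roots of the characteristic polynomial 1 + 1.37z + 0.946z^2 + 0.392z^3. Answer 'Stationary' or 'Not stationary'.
\text{Stationary}

The AR(p) characteristic polynomial is P(z) = 1 + 1.37z + 0.946z^2 + 0.392z^3.
Stationarity requires all roots to lie outside the unit circle, i.e. |z| > 1 for every root.
Degree 3: look for a simple real root z0 first, then factor out (1 - z/z0) and solve the remaining quadratic.
Testing z0 = -1.25: P(-1.25) = 1 + (1.37)(-1.25) + (0.946)(-1.25)^2 + (0.392)(-1.25)^3
  = 1 + (-1.7125) + (1.478125) + (-0.765625) = 0.  So z_0 = -1.25 is a root, |z_0| = 1.25.
Divide out the factor (1 + 0.8 z) = (1 - z/z0) (since 1/z0 = -0.8):
  P(z) = (1 + 0.8 z)(1 + (0.57) z + (0.49) z^2)
  [check: z-coef 0.57 - (-0.8) = 1.37; z^2-coef 0.49 - (-0.8)(0.57) = 0.946; z^3-coef -(-0.8)(0.49) = 0.392.]
Remaining roots from the quadratic factor 1 + (0.57) z + (0.49) z^2:
  Set 1 + (0.57) z + (0.49) z^2 = 0, i.e. a z^2 + b z + c = 0 with a = 0.49, b = 0.57, c = 1.
  Discriminant D = b^2 - 4ac = (0.57)^2 - 4*(0.49)*1 = 0.3249 - (1.96) = -1.6351.
  D < 0, so the roots are the complex-conjugate pair z = (-b +/- i sqrt(-D)) / (2a) = -0.5816 +/- 1.3048i.
  For a conjugate pair |z|^2 = z * conj(z) = (product of roots) = c/a = 1/(0.49) = 2.040816, so |z| = sqrt(2.040816) = 1.4286 for both roots.
Moduli of all roots: 1.2500, 1.4286, 1.4286.
All moduli strictly greater than 1? Yes.
Verdict: Stationary.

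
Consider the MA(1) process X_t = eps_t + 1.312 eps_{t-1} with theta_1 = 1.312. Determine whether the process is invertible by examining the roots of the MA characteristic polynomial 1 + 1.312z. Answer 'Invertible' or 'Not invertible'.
\text{Not invertible}

The MA(q) characteristic polynomial is P(z) = 1 + 1.312z.
Invertibility requires all roots to lie outside the unit circle, i.e. |z| > 1 for every root.
This is linear in z: 1 + (1.312) z = 0  =>  z = -1/(1.312) = -0.762195,  |z| = 0.762195.
Moduli of all roots: 0.7622.
All moduli strictly greater than 1? No.
Verdict: Not invertible.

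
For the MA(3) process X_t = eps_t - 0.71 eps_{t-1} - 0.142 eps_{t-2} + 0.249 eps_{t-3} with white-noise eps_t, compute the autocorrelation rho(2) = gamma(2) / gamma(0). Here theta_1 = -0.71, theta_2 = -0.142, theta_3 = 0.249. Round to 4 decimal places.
\rho(2) = -0.2010

For an MA(q) process with theta_0 = 1, the autocovariance is
  gamma(k) = sigma^2 * sum_{i=0..q-k} theta_i * theta_{i+k},
and rho(k) = gamma(k) / gamma(0). Sigma^2 cancels.
  numerator   = (1)*(-0.142) + (-0.71)*(0.249) = -0.31879.
  denominator = (1)^2 + (-0.71)^2 + (-0.142)^2 + (0.249)^2 = 1.586265.
  rho(2) = -0.31879 / 1.586265 = -0.2010.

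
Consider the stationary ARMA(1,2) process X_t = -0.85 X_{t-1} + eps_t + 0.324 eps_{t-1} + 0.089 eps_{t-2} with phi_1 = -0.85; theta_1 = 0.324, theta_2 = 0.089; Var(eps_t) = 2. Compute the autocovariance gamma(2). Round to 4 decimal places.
\gamma(2) = 3.0481

Multiply the model equation by X_{t-k} and take expectations. With theta_0 = psi_0 = 1 and psi_j the MA(infinity) weights, this gives
  gamma(k) - sum_i phi_i gamma(k-i) = c_k,
  c_k = sigma^2 * sum_{j=k..q} theta_j psi_{j-k}   (c_k = 0 for k > q),
using gamma(-m) = gamma(m).
psi-weights needed (psi_j = theta_j + sum_i phi_i psi_{j-i}):
  psi_1 = theta_1 + phi_1 = 0.324 + (-0.85) = -0.526
  psi_2 = theta_2 + phi_1 psi_1 = 0.089 + (-0.85)(-0.526) = 0.5361
Right-hand sides:
  c_0 = sigma^2 (1 + theta_1 psi_1 + theta_2 psi_2) = 2 * (1 + (0.324)(-0.526) + (0.089)(0.5361)) = 2 * 0.877289 = 1.754578
  c_1 = sigma^2 (theta_1 + theta_2 psi_1) = 2 * (0.324 + (0.089)(-0.526)) = 0.554372
  c_2 = sigma^2 theta_2 = 2 * (0.089) = 0.178
Equations for k = 0 and k = 1 (AR order 1):
  gamma(0) = phi_1 gamma(1) + c_0
  gamma(1) = phi_1 gamma(0) + c_1
Substituting the second into the first: gamma(0) (1 - phi_1^2) = c_0 + phi_1 c_1, so
  gamma(0) = (c_0 + phi_1 c_1) / (1 - phi_1^2) = (1.754578 + (-0.85)(0.554372)) / (1 - (-0.85)^2) = 1.283362 / 0.2775 = 4.624726.
  gamma(1) = phi_1 gamma(0) + c_1 = (-0.85)(4.624726) + (0.554372) = -3.376646.
For k = 2: gamma(2) = phi_1 gamma(1) + c_2
  = (-0.85)(-3.376646) + (0.178) = 3.048149.
Therefore gamma(2) = 3.0481 (to 4 decimal places).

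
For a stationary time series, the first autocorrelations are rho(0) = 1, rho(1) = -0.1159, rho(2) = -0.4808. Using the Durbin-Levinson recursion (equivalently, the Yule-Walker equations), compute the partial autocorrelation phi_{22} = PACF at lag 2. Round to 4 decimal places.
\phi_{22} = -0.5010

The PACF at lag k is phi_{kk}, the last component of the solution
to the Yule-Walker system G_k phi = r_k where
  (G_k)_{ij} = rho(|i - j|), (r_k)_i = rho(i), i,j = 1..k.
Equivalently, Durbin-Levinson gives phi_{kk} iteratively:
  phi_{11} = rho(1)
  phi_{kk} = [rho(k) - sum_{j=1..k-1} phi_{k-1,j} rho(k-j)]
            / [1 - sum_{j=1..k-1} phi_{k-1,j} rho(j)],
  phi_{k,j} = phi_{k-1,j} - phi_{kk} phi_{k-1,k-j},  j = 1..k-1.
Step k = 1:
  phi_11 = rho(1) = -0.1159.
Step k = 2:
  phi_22 = [rho(2) - phi_11 rho(1)] / [1 - phi_11 rho(1)] = [-0.4808 - (-0.1159)(-0.1159)] / [1 - (-0.1159)(-0.1159)]
         = -0.49423281 / 0.98656719 = -0.501.
Therefore phi_{22} = -0.5010.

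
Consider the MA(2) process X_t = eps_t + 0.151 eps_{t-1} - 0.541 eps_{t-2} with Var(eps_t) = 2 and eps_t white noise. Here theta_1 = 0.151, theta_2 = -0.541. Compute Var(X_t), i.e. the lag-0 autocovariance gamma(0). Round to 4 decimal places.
\gamma(0) = 2.6310

For an MA(q) process X_t = eps_t + sum_i theta_i eps_{t-i} with
Var(eps_t) = sigma^2, the variance is
  gamma(0) = sigma^2 * (1 + sum_i theta_i^2).
  sum_i theta_i^2 = (0.151)^2 + (-0.541)^2 = 0.022801 + 0.292681 = 0.315482.
  gamma(0) = 2 * (1 + 0.315482) = 2 * 1.315482 = 2.630964, which rounds to 2.6310.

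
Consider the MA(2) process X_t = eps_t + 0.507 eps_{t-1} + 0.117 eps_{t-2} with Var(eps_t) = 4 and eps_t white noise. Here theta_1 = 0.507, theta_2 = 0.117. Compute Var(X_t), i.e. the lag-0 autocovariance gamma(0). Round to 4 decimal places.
\gamma(0) = 5.0830

For an MA(q) process X_t = eps_t + sum_i theta_i eps_{t-i} with
Var(eps_t) = sigma^2, the variance is
  gamma(0) = sigma^2 * (1 + sum_i theta_i^2).
  sum_i theta_i^2 = (0.507)^2 + (0.117)^2 = 0.257049 + 0.013689 = 0.270738.
  gamma(0) = 4 * (1 + 0.270738) = 4 * 1.270738 = 5.082952, which rounds to 5.0830.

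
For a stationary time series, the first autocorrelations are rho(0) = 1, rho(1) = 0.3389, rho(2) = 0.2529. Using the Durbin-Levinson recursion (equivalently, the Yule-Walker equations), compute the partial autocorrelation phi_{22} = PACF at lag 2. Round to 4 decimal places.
\phi_{22} = 0.1560

The PACF at lag k is phi_{kk}, the last component of the solution
to the Yule-Walker system G_k phi = r_k where
  (G_k)_{ij} = rho(|i - j|), (r_k)_i = rho(i), i,j = 1..k.
Equivalently, Durbin-Levinson gives phi_{kk} iteratively:
  phi_{11} = rho(1)
  phi_{kk} = [rho(k) - sum_{j=1..k-1} phi_{k-1,j} rho(k-j)]
            / [1 - sum_{j=1..k-1} phi_{k-1,j} rho(j)],
  phi_{k,j} = phi_{k-1,j} - phi_{kk} phi_{k-1,k-j},  j = 1..k-1.
Step k = 1:
  phi_11 = rho(1) = 0.3389.
Step k = 2:
  phi_22 = [rho(2) - phi_11 rho(1)] / [1 - phi_11 rho(1)] = [0.2529 - (0.3389)(0.3389)] / [1 - (0.3389)(0.3389)]
         = 0.13804679 / 0.88514679 = 0.156.
Therefore phi_{22} = 0.1560.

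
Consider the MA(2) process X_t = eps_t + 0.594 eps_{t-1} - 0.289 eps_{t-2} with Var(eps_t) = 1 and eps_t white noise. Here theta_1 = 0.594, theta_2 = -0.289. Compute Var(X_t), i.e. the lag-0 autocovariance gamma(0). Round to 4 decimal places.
\gamma(0) = 1.4364

For an MA(q) process X_t = eps_t + sum_i theta_i eps_{t-i} with
Var(eps_t) = sigma^2, the variance is
  gamma(0) = sigma^2 * (1 + sum_i theta_i^2).
  sum_i theta_i^2 = (0.594)^2 + (-0.289)^2 = 0.352836 + 0.083521 = 0.436357.
  gamma(0) = 1 * (1 + 0.436357) = 1 * 1.436357 = 1.436357, which rounds to 1.4364.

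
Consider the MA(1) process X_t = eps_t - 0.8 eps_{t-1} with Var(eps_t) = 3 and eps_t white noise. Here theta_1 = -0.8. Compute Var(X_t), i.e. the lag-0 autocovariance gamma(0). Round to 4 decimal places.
\gamma(0) = 4.9200

For an MA(q) process X_t = eps_t + sum_i theta_i eps_{t-i} with
Var(eps_t) = sigma^2, the variance is
  gamma(0) = sigma^2 * (1 + sum_i theta_i^2).
  sum_i theta_i^2 = (-0.8)^2 = 0.64.
  gamma(0) = 3 * (1 + 0.64) = 3 * 1.64 = 4.92, which rounds to 4.9200.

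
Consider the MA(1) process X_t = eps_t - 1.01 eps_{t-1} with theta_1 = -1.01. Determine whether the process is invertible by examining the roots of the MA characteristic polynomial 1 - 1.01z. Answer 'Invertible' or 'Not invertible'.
\text{Not invertible}

The MA(q) characteristic polynomial is P(z) = 1 - 1.01z.
Invertibility requires all roots to lie outside the unit circle, i.e. |z| > 1 for every root.
This is linear in z: 1 + (-1.01) z = 0  =>  z = -1/(-1.01) = 0.990099,  |z| = 0.990099.
Moduli of all roots: 0.9901.
All moduli strictly greater than 1? No.
Verdict: Not invertible.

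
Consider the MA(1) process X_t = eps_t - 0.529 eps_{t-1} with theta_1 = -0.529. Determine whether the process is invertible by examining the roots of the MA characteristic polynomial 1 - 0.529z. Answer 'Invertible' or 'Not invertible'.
\text{Invertible}

The MA(q) characteristic polynomial is P(z) = 1 - 0.529z.
Invertibility requires all roots to lie outside the unit circle, i.e. |z| > 1 for every root.
This is linear in z: 1 + (-0.529) z = 0  =>  z = -1/(-0.529) = 1.890359,  |z| = 1.890359.
Moduli of all roots: 1.8904.
All moduli strictly greater than 1? Yes.
Verdict: Invertible.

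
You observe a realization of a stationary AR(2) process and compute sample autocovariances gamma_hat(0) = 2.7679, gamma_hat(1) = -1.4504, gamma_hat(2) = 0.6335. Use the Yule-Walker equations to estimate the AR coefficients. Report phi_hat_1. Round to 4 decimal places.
\hat\phi_{1} = -0.5570

The Yule-Walker equations for an AR(p) process read, in matrix form,
  Gamma_p phi = r_p,   with   (Gamma_p)_{ij} = gamma(|i - j|),
                       (r_p)_i = gamma(i),   i,j = 1..p.
Substitute the sample gammas (Toeplitz matrix and right-hand side of size 2):
  Gamma_p = [[2.7679, -1.4504], [-1.4504, 2.7679]]
  r_p     = [-1.4504, 0.6335]
Written out:
  2.7679 phi_1 - 1.4504 phi_2 = -1.4504
  -1.4504 phi_1 + 2.7679 phi_2 = 0.6335
Solve by Cramer's rule:
  det = gamma(0)^2 - gamma(1)^2 = (2.7679)^2 - (-1.4504)^2 = 7.66127041 - 2.10366016 = 5.55761025
  phi_hat_1 = [gamma(1) gamma(0) - gamma(1) gamma(2)] / det = [(-1.4504)(2.7679) - (-1.4504)(0.6335)] / 5.55761025 = -3.09573376 / 5.55761025 = -0.557
  phi_hat_2 = [gamma(0) gamma(2) - gamma(1)^2] / det = [(2.7679)(0.6335) - (-1.4504)^2] / 5.55761025 = -0.35019551 / 5.55761025 = -0.063
So phi_hat = [-0.5570, -0.0630].
Therefore phi_hat_1 = -0.5570.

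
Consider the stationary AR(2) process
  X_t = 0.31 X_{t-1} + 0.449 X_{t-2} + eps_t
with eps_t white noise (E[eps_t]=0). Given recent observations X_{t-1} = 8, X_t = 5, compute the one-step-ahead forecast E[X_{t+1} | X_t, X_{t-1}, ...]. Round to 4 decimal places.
E[X_{t+1} \mid \mathcal F_t] = 5.1420

For an AR(p) model X_t = c + sum_i phi_i X_{t-i} + eps_t, the
one-step-ahead conditional mean is
  E[X_{t+1} | X_t, ...] = c + sum_i phi_i X_{t+1-i}.
Substitute known values:
  E[X_{t+1} | ...] = (0.31) * (5) + (0.449) * (8)
                   = 5.1420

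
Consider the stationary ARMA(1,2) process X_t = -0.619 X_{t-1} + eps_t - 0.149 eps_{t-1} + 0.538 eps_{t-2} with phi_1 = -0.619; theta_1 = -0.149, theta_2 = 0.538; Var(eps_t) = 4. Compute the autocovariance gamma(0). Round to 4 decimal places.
\gamma(0) = 13.0188

Multiply the model equation by X_{t-k} and take expectations. With theta_0 = psi_0 = 1 and psi_j the MA(infinity) weights, this gives
  gamma(k) - sum_i phi_i gamma(k-i) = c_k,
  c_k = sigma^2 * sum_{j=k..q} theta_j psi_{j-k}   (c_k = 0 for k > q),
using gamma(-m) = gamma(m).
psi-weights needed (psi_j = theta_j + sum_i phi_i psi_{j-i}):
  psi_1 = theta_1 + phi_1 = -0.149 + (-0.619) = -0.768
  psi_2 = theta_2 + phi_1 psi_1 = 0.538 + (-0.619)(-0.768) = 1.013392
Right-hand sides:
  c_0 = sigma^2 (1 + theta_1 psi_1 + theta_2 psi_2) = 4 * (1 + (-0.149)(-0.768) + (0.538)(1.013392)) = 4 * 1.659637 = 6.638548
  c_1 = sigma^2 (theta_1 + theta_2 psi_1) = 4 * (-0.149 + (0.538)(-0.768)) = -2.248736
  c_2 = sigma^2 theta_2 = 4 * (0.538) = 2.152
Equations for k = 0 and k = 1 (AR order 1):
  gamma(0) = phi_1 gamma(1) + c_0
  gamma(1) = phi_1 gamma(0) + c_1
Substituting the second into the first: gamma(0) (1 - phi_1^2) = c_0 + phi_1 c_1, so
  gamma(0) = (c_0 + phi_1 c_1) / (1 - phi_1^2) = (6.638548 + (-0.619)(-2.248736)) / (1 - (-0.619)^2) = 8.030515 / 0.616839 = 13.018819.
Therefore gamma(0) = 13.0188 (to 4 decimal places).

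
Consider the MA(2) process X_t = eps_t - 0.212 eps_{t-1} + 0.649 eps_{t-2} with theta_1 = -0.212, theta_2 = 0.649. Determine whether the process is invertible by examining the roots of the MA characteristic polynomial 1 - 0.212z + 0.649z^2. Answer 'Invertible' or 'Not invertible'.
\text{Invertible}

The MA(q) characteristic polynomial is P(z) = 1 - 0.212z + 0.649z^2.
Invertibility requires all roots to lie outside the unit circle, i.e. |z| > 1 for every root.
Set 1 + (-0.212) z + (0.649) z^2 = 0, i.e. a z^2 + b z + c = 0 with a = 0.649, b = -0.212, c = 1.
Discriminant D = b^2 - 4ac = (-0.212)^2 - 4*(0.649)*1 = 0.044944 - (2.596) = -2.551056.
D < 0, so the roots are the complex-conjugate pair z = (-b +/- i sqrt(-D)) / (2a) = 0.1633 +/- 1.2305i.
For a conjugate pair |z|^2 = z * conj(z) = (product of roots) = c/a = 1/(0.649) = 1.540832, so |z| = sqrt(1.540832) = 1.2413 for both roots.
Moduli of all roots: 1.2413, 1.2413.
All moduli strictly greater than 1? Yes.
Verdict: Invertible.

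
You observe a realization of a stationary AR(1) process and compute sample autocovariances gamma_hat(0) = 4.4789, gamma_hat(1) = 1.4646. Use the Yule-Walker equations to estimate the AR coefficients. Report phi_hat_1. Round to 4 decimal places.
\hat\phi_{1} = 0.3270

The Yule-Walker equations for an AR(p) process read, in matrix form,
  Gamma_p phi = r_p,   with   (Gamma_p)_{ij} = gamma(|i - j|),
                       (r_p)_i = gamma(i),   i,j = 1..p.
Substitute the sample gammas (Toeplitz matrix and right-hand side of size 1):
  Gamma_p = [[4.4789]]
  r_p     = [1.4646]
With p = 1 this is the single equation gamma(0) phi_1 = gamma(1):
  phi_hat_1 = gamma(1) / gamma(0) = 1.4646 / 4.4789 = 0.3270.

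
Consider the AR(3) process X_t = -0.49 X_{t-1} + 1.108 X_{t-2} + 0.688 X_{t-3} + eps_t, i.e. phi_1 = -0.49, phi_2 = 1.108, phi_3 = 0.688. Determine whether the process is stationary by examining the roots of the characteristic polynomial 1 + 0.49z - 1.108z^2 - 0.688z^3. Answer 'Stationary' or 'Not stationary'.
\text{Not stationary}

The AR(p) characteristic polynomial is P(z) = 1 + 0.49z - 1.108z^2 - 0.688z^3.
Stationarity requires all roots to lie outside the unit circle, i.e. |z| > 1 for every root.
Degree 3: look for a simple real root z0 first, then factor out (1 - z/z0) and solve the remaining quadratic.
Testing z0 = -1.25: P(-1.25) = 1 + (0.49)(-1.25) + (-1.108)(-1.25)^2 + (-0.688)(-1.25)^3
  = 1 + (-0.6125) + (-1.73125) + (1.34375) = 0.  So z_0 = -1.25 is a root, |z_0| = 1.25.
Divide out the factor (1 + 0.8 z) = (1 - z/z0) (since 1/z0 = -0.8):
  P(z) = (1 + 0.8 z)(1 + (-0.31) z + (-0.86) z^2)
  [check: z-coef -0.31 - (-0.8) = 0.49; z^2-coef -0.86 - (-0.8)(-0.31) = -1.108; z^3-coef -(-0.8)(-0.86) = -0.688.]
Remaining roots from the quadratic factor 1 + (-0.31) z + (-0.86) z^2:
  Set 1 + (-0.31) z + (-0.86) z^2 = 0, i.e. a z^2 + b z + c = 0 with a = -0.86, b = -0.31, c = 1.
  Discriminant D = b^2 - 4ac = (-0.31)^2 - 4*(-0.86)*1 = 0.0961 - (-3.44) = 3.5361.
  D >= 0, so the roots are real: z = (-b +/- sqrt(D)) / (2a) = (0.31 +/- 1.880452) / (-1.72).
    z_1 = (0.31 + 1.880452) / (-1.72) = -1.2735,   |z_1| = 1.2735.
    z_2 = (0.31 - 1.880452) / (-1.72) = 0.9131,   |z_2| = 0.9131.
Moduli of all roots: 1.2500, 1.2735, 0.9131.
All moduli strictly greater than 1? No.
Verdict: Not stationary.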